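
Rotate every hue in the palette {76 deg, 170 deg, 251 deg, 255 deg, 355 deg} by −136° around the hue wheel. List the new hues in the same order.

76 − 136 = -60 → -60 + 360 = 300°
170 − 136 = 34°
251 − 136 = 115°
255 − 136 = 119°
355 − 136 = 219°

300°, 34°, 115°, 119°, 219°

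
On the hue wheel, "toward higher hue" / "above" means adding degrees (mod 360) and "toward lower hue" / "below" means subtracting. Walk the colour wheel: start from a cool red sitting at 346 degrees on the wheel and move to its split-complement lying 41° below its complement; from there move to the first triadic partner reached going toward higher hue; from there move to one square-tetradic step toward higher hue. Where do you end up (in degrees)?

335°

+139° (split-comp 41° ↓): 346 + 139 = 485 → 485 − 360 = 125°
+120° (triadic ↑): 125 + 120 = 245°
+90° (square ↑): 245 + 90 = 335°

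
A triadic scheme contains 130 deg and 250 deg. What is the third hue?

10°

A triad spaces three hues 120° apart.
The full set is {10°, 130°, 250°}.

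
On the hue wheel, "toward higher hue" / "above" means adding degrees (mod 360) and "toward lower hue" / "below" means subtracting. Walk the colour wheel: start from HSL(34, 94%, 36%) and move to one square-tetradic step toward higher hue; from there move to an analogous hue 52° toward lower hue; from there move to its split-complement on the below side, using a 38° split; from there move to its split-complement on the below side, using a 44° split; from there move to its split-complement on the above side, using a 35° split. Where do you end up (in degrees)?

square ↑ +90°: 34 + 90 = 124°
analog 52° ↓ −52°: 124 − 52 = 72°
split-comp 38° ↓ +142°: 72 + 142 = 214°
split-comp 44° ↓ +136°: 214 + 136 = 350°
split-comp 35° ↑ +215°: 350 + 215 = 565 → 565 − 360 = 205°

205°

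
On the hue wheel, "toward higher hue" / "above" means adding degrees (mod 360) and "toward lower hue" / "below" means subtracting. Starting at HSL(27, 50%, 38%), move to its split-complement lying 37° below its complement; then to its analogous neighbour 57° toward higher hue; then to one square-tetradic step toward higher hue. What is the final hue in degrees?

+143° (split-comp 37° ↓): 27 + 143 = 170°
+57° (analog 57° ↑): 170 + 57 = 227°
+90° (square ↑): 227 + 90 = 317°

317°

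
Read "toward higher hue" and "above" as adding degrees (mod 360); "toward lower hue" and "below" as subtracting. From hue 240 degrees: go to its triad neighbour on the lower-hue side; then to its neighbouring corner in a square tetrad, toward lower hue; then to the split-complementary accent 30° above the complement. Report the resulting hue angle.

−120° (triadic ↓): 240 − 120 = 120°
−90° (square ↓): 120 − 90 = 30°
+210° (split-comp 30° ↑): 30 + 210 = 240°

240°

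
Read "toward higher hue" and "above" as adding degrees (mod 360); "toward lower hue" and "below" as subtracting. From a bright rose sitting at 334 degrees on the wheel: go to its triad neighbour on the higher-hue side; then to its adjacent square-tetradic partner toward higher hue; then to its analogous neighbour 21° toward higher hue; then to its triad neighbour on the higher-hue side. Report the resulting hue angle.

325°

triadic ↑ +120°: 334 + 120 = 454 → 454 − 360 = 94°
square ↑ +90°: 94 + 90 = 184°
analog 21° ↑ +21°: 184 + 21 = 205°
triadic ↑ +120°: 205 + 120 = 325°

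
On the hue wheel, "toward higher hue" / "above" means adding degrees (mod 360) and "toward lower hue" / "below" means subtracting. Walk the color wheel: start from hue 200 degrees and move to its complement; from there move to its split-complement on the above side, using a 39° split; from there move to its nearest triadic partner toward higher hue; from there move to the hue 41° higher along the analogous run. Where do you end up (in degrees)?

40°

+180° (complement): 200 + 180 = 380 → 380 − 360 = 20°
+219° (split-comp 39° ↑): 20 + 219 = 239°
+120° (triadic ↑): 239 + 120 = 359°
+41° (analog 41° ↑): 359 + 41 = 400 → 400 − 360 = 40°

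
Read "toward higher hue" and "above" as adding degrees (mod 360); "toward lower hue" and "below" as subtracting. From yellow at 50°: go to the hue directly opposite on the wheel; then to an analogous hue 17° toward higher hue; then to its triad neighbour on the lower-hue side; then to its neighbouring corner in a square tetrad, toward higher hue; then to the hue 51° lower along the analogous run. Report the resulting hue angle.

50 + 180 = 230°   (complement)
230 + 17 = 247°   (analog 17° ↑)
247 − 120 = 127°   (triadic ↓)
127 + 90 = 217°   (square ↑)
217 − 51 = 166°   (analog 51° ↓)

166°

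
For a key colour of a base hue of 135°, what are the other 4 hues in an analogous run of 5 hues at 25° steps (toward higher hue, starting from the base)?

Analogous hues sit every 25° along the wheel.
135 + 25 = 160°
135 + 50 = 185°
135 + 75 = 210°
135 + 100 = 235°

160°, 185°, 210° and 235°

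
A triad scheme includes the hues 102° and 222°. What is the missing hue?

342°

A triad places three hues 120° apart.
The full set through 102° is {102°, 222°, 342°}.
Given {102°, 222°}, the missing hue is 342°.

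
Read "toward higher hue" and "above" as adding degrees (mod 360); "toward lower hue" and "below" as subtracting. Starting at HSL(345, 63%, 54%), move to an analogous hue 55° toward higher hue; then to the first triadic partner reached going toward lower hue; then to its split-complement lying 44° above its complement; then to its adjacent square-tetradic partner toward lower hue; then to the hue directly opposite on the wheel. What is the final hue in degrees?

234°

345 + 55 = 400 → 400 − 360 = 40°   (analog 55° ↑)
40 − 120 = -80 → -80 + 360 = 280°   (triadic ↓)
280 + 224 = 504 → 504 − 360 = 144°   (split-comp 44° ↑)
144 − 90 = 54°   (square ↓)
54 + 180 = 234°   (complement)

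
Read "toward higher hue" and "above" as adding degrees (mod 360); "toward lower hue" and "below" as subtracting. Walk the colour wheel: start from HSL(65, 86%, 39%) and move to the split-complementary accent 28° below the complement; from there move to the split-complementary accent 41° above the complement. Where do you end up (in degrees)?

65 + 152 = 217°   (split-comp 28° ↓)
217 + 221 = 438 → 438 − 360 = 78°   (split-comp 41° ↑)

78°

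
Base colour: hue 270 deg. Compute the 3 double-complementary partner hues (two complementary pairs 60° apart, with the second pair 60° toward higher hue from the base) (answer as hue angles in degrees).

A rectangular tetradic uses two complementary pairs 60° apart: offsets 0°, 60°, 180°, 240°.
270 + 60 = 330°
270 + 180 = 450 → 450 − 360 = 90°
270 + 240 = 510 → 510 − 360 = 150°

330°, 90°, 150°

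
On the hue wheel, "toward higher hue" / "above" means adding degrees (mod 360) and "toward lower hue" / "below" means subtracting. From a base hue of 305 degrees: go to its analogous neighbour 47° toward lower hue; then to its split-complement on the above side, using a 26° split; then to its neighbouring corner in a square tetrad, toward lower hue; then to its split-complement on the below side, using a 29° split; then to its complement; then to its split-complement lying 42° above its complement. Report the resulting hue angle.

−47° (analog 47° ↓): 305 − 47 = 258°
+206° (split-comp 26° ↑): 258 + 206 = 464 → 464 − 360 = 104°
−90° (square ↓): 104 − 90 = 14°
+151° (split-comp 29° ↓): 14 + 151 = 165°
+180° (complement): 165 + 180 = 345°
+222° (split-comp 42° ↑): 345 + 222 = 567 → 567 − 360 = 207°

207°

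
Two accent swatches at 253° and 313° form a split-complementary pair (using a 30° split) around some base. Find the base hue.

The accents sit 30° either side of the complement, so the complement is their short-arc midpoint on the wheel.
Short-arc midpoint of 253° and 313°: 283°.
Base is 180° from the complement: 283 − 180 = 103°

103°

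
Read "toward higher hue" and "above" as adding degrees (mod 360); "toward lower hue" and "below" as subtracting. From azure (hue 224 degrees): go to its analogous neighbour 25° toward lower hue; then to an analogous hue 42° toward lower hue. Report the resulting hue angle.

157°

−25° (analog 25° ↓): 224 − 25 = 199°
−42° (analog 42° ↓): 199 − 42 = 157°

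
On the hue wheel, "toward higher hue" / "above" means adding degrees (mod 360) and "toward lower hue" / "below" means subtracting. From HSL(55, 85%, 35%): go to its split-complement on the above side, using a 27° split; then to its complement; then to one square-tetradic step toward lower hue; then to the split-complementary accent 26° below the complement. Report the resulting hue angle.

split-comp 27° ↑ +207°: 55 + 207 = 262°
complement +180°: 262 + 180 = 442 → 442 − 360 = 82°
square ↓ −90°: 82 − 90 = -8 → -8 + 360 = 352°
split-comp 26° ↓ +154°: 352 + 154 = 506 → 506 − 360 = 146°

146°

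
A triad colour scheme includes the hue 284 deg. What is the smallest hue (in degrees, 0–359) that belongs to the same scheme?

A triad places three hues 120° apart.
The full set through 284° is {44°, 164°, 284°}.

44°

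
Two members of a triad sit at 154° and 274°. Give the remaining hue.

34°

A triad spaces three hues 120° apart.
The full set is {34°, 154°, 274°}.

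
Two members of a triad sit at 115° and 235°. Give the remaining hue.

A triad spaces three hues 120° apart.
The full set is {115°, 235°, 355°}.

355°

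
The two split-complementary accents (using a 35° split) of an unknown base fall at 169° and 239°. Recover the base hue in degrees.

24°

The accents sit 35° either side of the complement, so the complement is their short-arc midpoint on the wheel.
Short-arc midpoint of 169° and 239°: 204°.
Base is 180° from the complement: 204 − 180 = 24°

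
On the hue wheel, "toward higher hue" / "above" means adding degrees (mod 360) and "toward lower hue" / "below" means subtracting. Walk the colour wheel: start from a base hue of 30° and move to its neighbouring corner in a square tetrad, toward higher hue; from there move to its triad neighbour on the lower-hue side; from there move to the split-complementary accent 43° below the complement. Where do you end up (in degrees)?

square ↑ +90°: 30 + 90 = 120°
triadic ↓ −120°: 120 − 120 = 0°
split-comp 43° ↓ +137°: 0 + 137 = 137°

137°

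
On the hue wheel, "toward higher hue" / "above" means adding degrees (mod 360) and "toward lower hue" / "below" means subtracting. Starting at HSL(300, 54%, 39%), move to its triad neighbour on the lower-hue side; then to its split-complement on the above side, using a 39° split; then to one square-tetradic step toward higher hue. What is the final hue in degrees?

129°

−120° (triadic ↓): 300 − 120 = 180°
+219° (split-comp 39° ↑): 180 + 219 = 399 → 399 − 360 = 39°
+90° (square ↑): 39 + 90 = 129°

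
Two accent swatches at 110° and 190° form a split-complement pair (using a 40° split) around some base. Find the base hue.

The accents sit 40° either side of the complement, so the complement is their short-arc midpoint on the wheel.
Short-arc midpoint of 110° and 190°: 150°.
Base is 180° from the complement: 150 − 180 = -30 → -30 + 360 = 330°

330°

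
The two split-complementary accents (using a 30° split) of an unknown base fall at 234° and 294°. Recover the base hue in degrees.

The accents sit 30° either side of the complement, so the complement is their short-arc midpoint on the wheel.
Short-arc midpoint of 234° and 294°: 264°.
Base is 180° from the complement: 264 − 180 = 84°

84°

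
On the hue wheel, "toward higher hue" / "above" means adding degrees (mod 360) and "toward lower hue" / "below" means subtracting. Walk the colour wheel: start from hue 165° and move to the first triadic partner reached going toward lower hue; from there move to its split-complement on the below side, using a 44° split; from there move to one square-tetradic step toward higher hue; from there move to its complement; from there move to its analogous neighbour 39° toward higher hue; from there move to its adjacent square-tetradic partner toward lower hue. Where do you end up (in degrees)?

40°

165 − 120 = 45°   (triadic ↓)
45 + 136 = 181°   (split-comp 44° ↓)
181 + 90 = 271°   (square ↑)
271 + 180 = 451 → 451 − 360 = 91°   (complement)
91 + 39 = 130°   (analog 39° ↑)
130 − 90 = 40°   (square ↓)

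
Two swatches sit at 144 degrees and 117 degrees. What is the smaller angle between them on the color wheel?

|144 − 117| = 27.
27 ≤ 180, so the shorter arc is 27°.

27°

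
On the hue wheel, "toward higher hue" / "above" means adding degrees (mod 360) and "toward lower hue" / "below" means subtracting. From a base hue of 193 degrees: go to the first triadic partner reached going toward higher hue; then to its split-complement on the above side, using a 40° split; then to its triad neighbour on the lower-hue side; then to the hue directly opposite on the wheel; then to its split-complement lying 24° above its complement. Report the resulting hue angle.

193 + 120 = 313°   (triadic ↑)
313 + 220 = 533 → 533 − 360 = 173°   (split-comp 40° ↑)
173 − 120 = 53°   (triadic ↓)
53 + 180 = 233°   (complement)
233 + 204 = 437 → 437 − 360 = 77°   (split-comp 24° ↑)

77°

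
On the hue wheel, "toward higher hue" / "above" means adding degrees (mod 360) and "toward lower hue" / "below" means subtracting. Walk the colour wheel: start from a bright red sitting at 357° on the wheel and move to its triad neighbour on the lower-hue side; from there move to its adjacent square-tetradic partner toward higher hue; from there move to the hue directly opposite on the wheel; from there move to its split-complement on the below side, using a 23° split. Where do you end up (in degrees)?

304°

357 − 120 = 237°   (triadic ↓)
237 + 90 = 327°   (square ↑)
327 + 180 = 507 → 507 − 360 = 147°   (complement)
147 + 157 = 304°   (split-comp 23° ↓)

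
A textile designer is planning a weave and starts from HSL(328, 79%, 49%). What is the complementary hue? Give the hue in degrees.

148°

The complement sits 180° across the wheel.
328 + 180 = 508 → 508 − 360 = 148°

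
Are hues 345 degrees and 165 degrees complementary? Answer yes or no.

yes

Angular distance: |345 − 165| = 180 = 180°.
Complementary requires 180°.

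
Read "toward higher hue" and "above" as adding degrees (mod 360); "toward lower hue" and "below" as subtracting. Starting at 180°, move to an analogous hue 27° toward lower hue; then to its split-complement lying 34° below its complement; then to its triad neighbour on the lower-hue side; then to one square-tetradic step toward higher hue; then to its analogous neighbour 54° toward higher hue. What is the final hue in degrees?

analog 27° ↓ −27°: 180 − 27 = 153°
split-comp 34° ↓ +146°: 153 + 146 = 299°
triadic ↓ −120°: 299 − 120 = 179°
square ↑ +90°: 179 + 90 = 269°
analog 54° ↑ +54°: 269 + 54 = 323°

323°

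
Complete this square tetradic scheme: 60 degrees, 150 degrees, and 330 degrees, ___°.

A square tetradic scheme places four hues every 90°.
The full set through 60° is {60°, 150°, 240°, 330°}.
Given {60°, 150°, 330°}, the missing hue is 240°.

240°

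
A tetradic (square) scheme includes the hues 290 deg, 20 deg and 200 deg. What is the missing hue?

110°

A square tetradic scheme places four hues every 90°.
The full set through 20° is {20°, 110°, 200°, 290°}.
Given {20°, 200°, 290°}, the missing hue is 110°.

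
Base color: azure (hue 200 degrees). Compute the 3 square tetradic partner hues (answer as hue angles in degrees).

290°, 20° and 110°

A square tetradic scheme places four hues every 90°.
200 + 90 = 290°
200 + 180 = 380 → 380 − 360 = 20°
200 + 270 = 470 → 470 − 360 = 110°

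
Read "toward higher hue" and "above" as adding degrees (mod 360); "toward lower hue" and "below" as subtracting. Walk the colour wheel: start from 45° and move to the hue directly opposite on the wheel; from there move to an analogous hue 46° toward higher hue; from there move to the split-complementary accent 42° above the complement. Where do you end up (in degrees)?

133°

+180° (complement): 45 + 180 = 225°
+46° (analog 46° ↑): 225 + 46 = 271°
+222° (split-comp 42° ↑): 271 + 222 = 493 → 493 − 360 = 133°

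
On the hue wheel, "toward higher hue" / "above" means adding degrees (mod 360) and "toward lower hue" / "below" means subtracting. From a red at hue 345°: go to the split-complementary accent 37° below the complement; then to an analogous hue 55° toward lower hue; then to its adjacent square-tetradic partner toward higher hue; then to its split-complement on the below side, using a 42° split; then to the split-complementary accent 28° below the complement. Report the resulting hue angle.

345 + 143 = 488 → 488 − 360 = 128°   (split-comp 37° ↓)
128 − 55 = 73°   (analog 55° ↓)
73 + 90 = 163°   (square ↑)
163 + 138 = 301°   (split-comp 42° ↓)
301 + 152 = 453 → 453 − 360 = 93°   (split-comp 28° ↓)

93°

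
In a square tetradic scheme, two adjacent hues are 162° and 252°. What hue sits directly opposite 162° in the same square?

A square tetradic scheme places four hues 90° apart; opposite corners are 180° apart.
162 + 180 = 342°

342°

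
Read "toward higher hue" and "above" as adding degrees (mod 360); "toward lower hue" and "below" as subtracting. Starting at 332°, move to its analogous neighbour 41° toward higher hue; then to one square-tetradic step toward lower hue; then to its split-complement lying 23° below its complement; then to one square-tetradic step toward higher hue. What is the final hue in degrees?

332 + 41 = 373 → 373 − 360 = 13°   (analog 41° ↑)
13 − 90 = -77 → -77 + 360 = 283°   (square ↓)
283 + 157 = 440 → 440 − 360 = 80°   (split-comp 23° ↓)
80 + 90 = 170°   (square ↑)

170°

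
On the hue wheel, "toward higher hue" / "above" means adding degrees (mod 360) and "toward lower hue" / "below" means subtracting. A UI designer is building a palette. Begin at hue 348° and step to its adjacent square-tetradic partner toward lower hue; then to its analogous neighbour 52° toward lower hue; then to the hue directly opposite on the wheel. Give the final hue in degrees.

−90° (square ↓): 348 − 90 = 258°
−52° (analog 52° ↓): 258 − 52 = 206°
+180° (complement): 206 + 180 = 386 → 386 − 360 = 26°

26°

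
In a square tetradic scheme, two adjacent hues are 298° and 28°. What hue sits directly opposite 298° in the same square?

118°

A square tetradic scheme places four hues 90° apart; opposite corners are 180° apart.
298 + 180 = 478 → 478 − 360 = 118°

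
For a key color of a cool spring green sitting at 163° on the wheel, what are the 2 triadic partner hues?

283° and 43°

A triad places three hues 120° apart.
163 + 120 = 283°
163 + 240 = 403 → 403 − 360 = 43°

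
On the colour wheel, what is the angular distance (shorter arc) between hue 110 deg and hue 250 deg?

|110 − 250| = 140.
140 ≤ 180, so the shorter arc is 140°.

140°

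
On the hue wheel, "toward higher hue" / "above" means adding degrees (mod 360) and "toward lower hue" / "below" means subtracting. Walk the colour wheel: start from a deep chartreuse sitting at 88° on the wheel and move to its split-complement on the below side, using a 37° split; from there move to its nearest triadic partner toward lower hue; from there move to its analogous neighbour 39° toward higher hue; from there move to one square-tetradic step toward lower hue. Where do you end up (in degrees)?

60°

split-comp 37° ↓ +143°: 88 + 143 = 231°
triadic ↓ −120°: 231 − 120 = 111°
analog 39° ↑ +39°: 111 + 39 = 150°
square ↓ −90°: 150 − 90 = 60°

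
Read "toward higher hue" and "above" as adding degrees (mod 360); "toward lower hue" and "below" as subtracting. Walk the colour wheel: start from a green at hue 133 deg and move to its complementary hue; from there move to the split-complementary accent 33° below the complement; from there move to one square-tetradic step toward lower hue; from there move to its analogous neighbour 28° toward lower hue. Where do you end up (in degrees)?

342°

+180° (complement): 133 + 180 = 313°
+147° (split-comp 33° ↓): 313 + 147 = 460 → 460 − 360 = 100°
−90° (square ↓): 100 − 90 = 10°
−28° (analog 28° ↓): 10 − 28 = -18 → -18 + 360 = 342°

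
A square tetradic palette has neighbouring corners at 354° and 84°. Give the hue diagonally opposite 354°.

174°

A square tetradic scheme places four hues 90° apart; opposite corners are 180° apart.
354 + 180 = 534 → 534 − 360 = 174°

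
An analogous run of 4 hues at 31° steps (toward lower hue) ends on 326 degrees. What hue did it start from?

3 steps of 31° (toward lower hue) give a net shift of −93°.
Start = end − shift: 326 + 93 = 419 → 419 − 360 = 59°

59°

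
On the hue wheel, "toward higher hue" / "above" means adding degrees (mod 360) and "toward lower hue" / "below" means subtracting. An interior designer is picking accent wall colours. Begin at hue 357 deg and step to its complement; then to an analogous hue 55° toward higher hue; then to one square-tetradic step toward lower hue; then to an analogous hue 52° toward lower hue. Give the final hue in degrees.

90°

+180° (complement): 357 + 180 = 537 → 537 − 360 = 177°
+55° (analog 55° ↑): 177 + 55 = 232°
−90° (square ↓): 232 − 90 = 142°
−52° (analog 52° ↓): 142 − 52 = 90°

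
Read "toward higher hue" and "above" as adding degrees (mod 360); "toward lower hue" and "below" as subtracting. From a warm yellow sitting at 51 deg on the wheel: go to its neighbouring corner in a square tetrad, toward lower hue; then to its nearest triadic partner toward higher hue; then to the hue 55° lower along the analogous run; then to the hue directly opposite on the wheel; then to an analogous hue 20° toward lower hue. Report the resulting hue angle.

186°

51 − 90 = -39 → -39 + 360 = 321°   (square ↓)
321 + 120 = 441 → 441 − 360 = 81°   (triadic ↑)
81 − 55 = 26°   (analog 55° ↓)
26 + 180 = 206°   (complement)
206 − 20 = 186°   (analog 20° ↓)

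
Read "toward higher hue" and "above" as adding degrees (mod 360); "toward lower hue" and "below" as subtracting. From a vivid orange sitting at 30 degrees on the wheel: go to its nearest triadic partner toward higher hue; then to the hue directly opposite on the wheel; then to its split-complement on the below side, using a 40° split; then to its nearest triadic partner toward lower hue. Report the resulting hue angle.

+120° (triadic ↑): 30 + 120 = 150°
+180° (complement): 150 + 180 = 330°
+140° (split-comp 40° ↓): 330 + 140 = 470 → 470 − 360 = 110°
−120° (triadic ↓): 110 − 120 = -10 → -10 + 360 = 350°

350°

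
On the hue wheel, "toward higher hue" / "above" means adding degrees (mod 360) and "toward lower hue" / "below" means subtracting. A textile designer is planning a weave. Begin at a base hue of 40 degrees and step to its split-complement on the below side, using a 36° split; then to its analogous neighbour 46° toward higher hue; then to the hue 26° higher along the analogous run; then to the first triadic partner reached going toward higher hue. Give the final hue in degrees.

16°

split-comp 36° ↓ +144°: 40 + 144 = 184°
analog 46° ↑ +46°: 184 + 46 = 230°
analog 26° ↑ +26°: 230 + 26 = 256°
triadic ↑ +120°: 256 + 120 = 376 → 376 − 360 = 16°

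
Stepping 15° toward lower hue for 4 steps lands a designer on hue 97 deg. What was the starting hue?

4 steps of 15° (toward lower hue) give a net shift of −60°.
Start = end − shift: 97 + 60 = 157°

157°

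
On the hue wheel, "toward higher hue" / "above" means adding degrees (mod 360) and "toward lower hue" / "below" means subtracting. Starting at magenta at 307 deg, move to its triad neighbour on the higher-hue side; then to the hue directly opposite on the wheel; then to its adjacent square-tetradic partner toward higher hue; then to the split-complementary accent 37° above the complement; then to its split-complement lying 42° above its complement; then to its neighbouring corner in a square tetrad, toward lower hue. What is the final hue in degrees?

307 + 120 = 427 → 427 − 360 = 67°   (triadic ↑)
67 + 180 = 247°   (complement)
247 + 90 = 337°   (square ↑)
337 + 217 = 554 → 554 − 360 = 194°   (split-comp 37° ↑)
194 + 222 = 416 → 416 − 360 = 56°   (split-comp 42° ↑)
56 − 90 = -34 → -34 + 360 = 326°   (square ↓)

326°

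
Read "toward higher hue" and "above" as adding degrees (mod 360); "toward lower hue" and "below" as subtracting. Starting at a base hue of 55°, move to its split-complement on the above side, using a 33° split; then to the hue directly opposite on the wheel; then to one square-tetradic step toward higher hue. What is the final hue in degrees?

178°

+213° (split-comp 33° ↑): 55 + 213 = 268°
+180° (complement): 268 + 180 = 448 → 448 − 360 = 88°
+90° (square ↑): 88 + 90 = 178°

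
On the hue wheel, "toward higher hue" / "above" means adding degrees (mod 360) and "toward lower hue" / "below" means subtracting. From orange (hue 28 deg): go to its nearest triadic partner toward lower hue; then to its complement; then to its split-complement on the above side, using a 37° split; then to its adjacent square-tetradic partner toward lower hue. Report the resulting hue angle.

−120° (triadic ↓): 28 − 120 = -92 → -92 + 360 = 268°
+180° (complement): 268 + 180 = 448 → 448 − 360 = 88°
+217° (split-comp 37° ↑): 88 + 217 = 305°
−90° (square ↓): 305 − 90 = 215°

215°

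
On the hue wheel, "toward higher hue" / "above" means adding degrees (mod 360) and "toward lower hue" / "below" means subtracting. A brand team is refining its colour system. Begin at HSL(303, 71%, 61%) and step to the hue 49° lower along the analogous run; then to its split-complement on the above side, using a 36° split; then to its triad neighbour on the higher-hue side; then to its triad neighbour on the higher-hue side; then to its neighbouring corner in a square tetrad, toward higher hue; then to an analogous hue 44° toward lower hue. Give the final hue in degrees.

303 − 49 = 254°   (analog 49° ↓)
254 + 216 = 470 → 470 − 360 = 110°   (split-comp 36° ↑)
110 + 120 = 230°   (triadic ↑)
230 + 120 = 350°   (triadic ↑)
350 + 90 = 440 → 440 − 360 = 80°   (square ↑)
80 − 44 = 36°   (analog 44° ↓)

36°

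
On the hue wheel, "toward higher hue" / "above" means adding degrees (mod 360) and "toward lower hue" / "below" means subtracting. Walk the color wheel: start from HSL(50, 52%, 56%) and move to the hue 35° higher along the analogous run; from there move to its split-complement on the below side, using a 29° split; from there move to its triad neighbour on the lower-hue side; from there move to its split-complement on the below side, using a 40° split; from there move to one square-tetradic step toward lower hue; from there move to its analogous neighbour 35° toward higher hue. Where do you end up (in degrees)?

201°

analog 35° ↑ +35°: 50 + 35 = 85°
split-comp 29° ↓ +151°: 85 + 151 = 236°
triadic ↓ −120°: 236 − 120 = 116°
split-comp 40° ↓ +140°: 116 + 140 = 256°
square ↓ −90°: 256 − 90 = 166°
analog 35° ↑ +35°: 166 + 35 = 201°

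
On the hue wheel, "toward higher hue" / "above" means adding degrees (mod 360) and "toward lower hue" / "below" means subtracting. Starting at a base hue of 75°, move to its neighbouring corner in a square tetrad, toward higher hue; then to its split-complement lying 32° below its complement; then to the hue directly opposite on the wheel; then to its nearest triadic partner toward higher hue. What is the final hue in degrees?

+90° (square ↑): 75 + 90 = 165°
+148° (split-comp 32° ↓): 165 + 148 = 313°
+180° (complement): 313 + 180 = 493 → 493 − 360 = 133°
+120° (triadic ↑): 133 + 120 = 253°

253°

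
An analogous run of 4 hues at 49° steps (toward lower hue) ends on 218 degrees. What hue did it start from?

5°

3 steps of 49° (toward lower hue) give a net shift of −147°.
Start = end − shift: 218 + 147 = 365 → 365 − 360 = 5°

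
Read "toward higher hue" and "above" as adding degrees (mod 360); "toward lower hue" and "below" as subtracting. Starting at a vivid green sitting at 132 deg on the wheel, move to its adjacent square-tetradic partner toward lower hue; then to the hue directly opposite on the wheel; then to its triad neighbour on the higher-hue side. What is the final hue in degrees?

square ↓ −90°: 132 − 90 = 42°
complement +180°: 42 + 180 = 222°
triadic ↑ +120°: 222 + 120 = 342°

342°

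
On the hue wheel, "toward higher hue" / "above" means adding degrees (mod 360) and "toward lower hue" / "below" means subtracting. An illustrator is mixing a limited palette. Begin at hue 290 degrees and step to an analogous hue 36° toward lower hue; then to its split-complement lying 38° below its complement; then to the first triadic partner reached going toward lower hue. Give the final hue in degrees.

analog 36° ↓ −36°: 290 − 36 = 254°
split-comp 38° ↓ +142°: 254 + 142 = 396 → 396 − 360 = 36°
triadic ↓ −120°: 36 − 120 = -84 → -84 + 360 = 276°

276°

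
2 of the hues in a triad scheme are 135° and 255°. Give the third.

A triad places three hues 120° apart.
The full set through 135° is {15°, 135°, 255°}.
Given {135°, 255°}, the missing hue is 15°.

15°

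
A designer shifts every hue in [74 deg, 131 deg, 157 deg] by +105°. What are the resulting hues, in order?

74 + 105 = 179°
131 + 105 = 236°
157 + 105 = 262°

179°, 236°, 262°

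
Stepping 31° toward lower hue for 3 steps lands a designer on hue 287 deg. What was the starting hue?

20°

3 steps of 31° (toward lower hue) give a net shift of −93°.
Start = end − shift: 287 + 93 = 380 → 380 − 360 = 20°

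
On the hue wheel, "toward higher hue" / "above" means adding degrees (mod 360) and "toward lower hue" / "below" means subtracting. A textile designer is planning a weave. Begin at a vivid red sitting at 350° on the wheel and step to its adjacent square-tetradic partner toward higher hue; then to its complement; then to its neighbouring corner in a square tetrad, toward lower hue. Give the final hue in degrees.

350 + 90 = 440 → 440 − 360 = 80°   (square ↑)
80 + 180 = 260°   (complement)
260 − 90 = 170°   (square ↓)

170°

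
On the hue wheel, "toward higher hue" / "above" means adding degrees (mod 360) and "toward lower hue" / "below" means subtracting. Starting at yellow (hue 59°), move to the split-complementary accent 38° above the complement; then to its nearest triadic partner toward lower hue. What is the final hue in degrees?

157°

59 + 218 = 277°   (split-comp 38° ↑)
277 − 120 = 157°   (triadic ↓)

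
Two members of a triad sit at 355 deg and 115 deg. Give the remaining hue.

A triad spaces three hues 120° apart.
The full set is {115°, 235°, 355°}.

235°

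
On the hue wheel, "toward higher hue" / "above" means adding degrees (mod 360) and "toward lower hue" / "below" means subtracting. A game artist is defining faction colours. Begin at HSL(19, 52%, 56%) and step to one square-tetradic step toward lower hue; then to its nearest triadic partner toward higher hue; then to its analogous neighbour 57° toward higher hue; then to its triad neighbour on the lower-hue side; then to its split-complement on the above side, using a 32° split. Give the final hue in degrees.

198°

−90° (square ↓): 19 − 90 = -71 → -71 + 360 = 289°
+120° (triadic ↑): 289 + 120 = 409 → 409 − 360 = 49°
+57° (analog 57° ↑): 49 + 57 = 106°
−120° (triadic ↓): 106 − 120 = -14 → -14 + 360 = 346°
+212° (split-comp 32° ↑): 346 + 212 = 558 → 558 − 360 = 198°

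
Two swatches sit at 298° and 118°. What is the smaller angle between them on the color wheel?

|298 − 118| = 180.
180 ≤ 180, so the shorter arc is 180°.

180°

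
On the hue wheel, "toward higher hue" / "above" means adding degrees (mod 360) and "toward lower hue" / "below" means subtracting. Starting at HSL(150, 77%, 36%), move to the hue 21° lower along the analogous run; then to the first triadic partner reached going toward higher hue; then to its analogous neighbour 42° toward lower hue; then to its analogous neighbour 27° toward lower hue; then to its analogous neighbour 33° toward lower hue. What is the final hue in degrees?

−21° (analog 21° ↓): 150 − 21 = 129°
+120° (triadic ↑): 129 + 120 = 249°
−42° (analog 42° ↓): 249 − 42 = 207°
−27° (analog 27° ↓): 207 − 27 = 180°
−33° (analog 33° ↓): 180 − 33 = 147°

147°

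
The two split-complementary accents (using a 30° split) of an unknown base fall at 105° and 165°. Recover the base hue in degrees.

315°

The accents sit 30° either side of the complement, so the complement is their short-arc midpoint on the wheel.
Short-arc midpoint of 105° and 165°: 135°.
Base is 180° from the complement: 135 − 180 = -45 → -45 + 360 = 315°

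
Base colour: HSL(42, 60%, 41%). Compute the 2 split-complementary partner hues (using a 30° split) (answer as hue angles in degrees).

192° and 252°

Split-complementary hues sit 30° either side of the complement.
Complement of 42°: 42 + 180 = 222°
222 − 30 = 192°
222 + 30 = 252°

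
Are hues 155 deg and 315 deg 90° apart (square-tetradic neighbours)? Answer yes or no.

no

Angular distance: |155 − 315| = 160 = 160°.
90° apart (square-tetradic neighbours) requires 90°.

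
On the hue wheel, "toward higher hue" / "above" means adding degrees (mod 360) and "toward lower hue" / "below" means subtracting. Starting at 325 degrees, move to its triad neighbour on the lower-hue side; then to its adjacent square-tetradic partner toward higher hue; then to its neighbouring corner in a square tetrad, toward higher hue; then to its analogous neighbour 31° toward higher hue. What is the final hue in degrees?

−120° (triadic ↓): 325 − 120 = 205°
+90° (square ↑): 205 + 90 = 295°
+90° (square ↑): 295 + 90 = 385 → 385 − 360 = 25°
+31° (analog 31° ↑): 25 + 31 = 56°

56°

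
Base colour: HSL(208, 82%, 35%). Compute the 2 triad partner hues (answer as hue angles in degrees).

A triad places three hues 120° apart.
208 + 120 = 328°
208 + 240 = 448 → 448 − 360 = 88°

328° and 88°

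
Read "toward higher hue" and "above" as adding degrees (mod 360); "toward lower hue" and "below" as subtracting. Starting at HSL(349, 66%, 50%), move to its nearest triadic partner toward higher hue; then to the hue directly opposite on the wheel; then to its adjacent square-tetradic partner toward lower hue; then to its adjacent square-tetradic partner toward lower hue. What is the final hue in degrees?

109°

349 + 120 = 469 → 469 − 360 = 109°   (triadic ↑)
109 + 180 = 289°   (complement)
289 − 90 = 199°   (square ↓)
199 − 90 = 109°   (square ↓)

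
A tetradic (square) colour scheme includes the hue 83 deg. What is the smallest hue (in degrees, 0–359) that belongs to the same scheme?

83°

A square tetradic scheme places four hues every 90°.
The full set through 83° is {83°, 173°, 263°, 353°}.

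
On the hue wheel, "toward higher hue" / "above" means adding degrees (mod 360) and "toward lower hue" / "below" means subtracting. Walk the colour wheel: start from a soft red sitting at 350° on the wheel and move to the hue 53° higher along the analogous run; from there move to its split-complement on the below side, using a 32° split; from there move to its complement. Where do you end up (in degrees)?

+53° (analog 53° ↑): 350 + 53 = 403 → 403 − 360 = 43°
+148° (split-comp 32° ↓): 43 + 148 = 191°
+180° (complement): 191 + 180 = 371 → 371 − 360 = 11°

11°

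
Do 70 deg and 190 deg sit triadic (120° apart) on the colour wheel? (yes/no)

yes

Angular distance: |70 − 190| = 120 = 120°.
Triadic (120° apart) requires 120°.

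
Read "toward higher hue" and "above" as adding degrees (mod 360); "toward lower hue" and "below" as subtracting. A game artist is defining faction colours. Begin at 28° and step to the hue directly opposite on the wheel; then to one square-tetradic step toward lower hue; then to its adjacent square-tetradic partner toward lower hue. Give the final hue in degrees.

28°

+180° (complement): 28 + 180 = 208°
−90° (square ↓): 208 − 90 = 118°
−90° (square ↓): 118 − 90 = 28°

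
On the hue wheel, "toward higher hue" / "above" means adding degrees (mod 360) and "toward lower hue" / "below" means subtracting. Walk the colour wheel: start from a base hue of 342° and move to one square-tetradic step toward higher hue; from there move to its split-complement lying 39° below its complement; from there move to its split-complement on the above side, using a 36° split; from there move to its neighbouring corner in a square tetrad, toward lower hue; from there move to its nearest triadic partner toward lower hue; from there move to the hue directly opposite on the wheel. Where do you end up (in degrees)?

square ↑ +90°: 342 + 90 = 432 → 432 − 360 = 72°
split-comp 39° ↓ +141°: 72 + 141 = 213°
split-comp 36° ↑ +216°: 213 + 216 = 429 → 429 − 360 = 69°
square ↓ −90°: 69 − 90 = -21 → -21 + 360 = 339°
triadic ↓ −120°: 339 − 120 = 219°
complement +180°: 219 + 180 = 399 → 399 − 360 = 39°

39°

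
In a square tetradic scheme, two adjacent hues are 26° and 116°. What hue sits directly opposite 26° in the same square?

A square tetradic scheme places four hues 90° apart; opposite corners are 180° apart.
26 + 180 = 206°

206°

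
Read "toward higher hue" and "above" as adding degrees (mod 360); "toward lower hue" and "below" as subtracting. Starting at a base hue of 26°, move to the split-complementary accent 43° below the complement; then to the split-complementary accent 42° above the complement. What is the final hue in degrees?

25°

+137° (split-comp 43° ↓): 26 + 137 = 163°
+222° (split-comp 42° ↑): 163 + 222 = 385 → 385 − 360 = 25°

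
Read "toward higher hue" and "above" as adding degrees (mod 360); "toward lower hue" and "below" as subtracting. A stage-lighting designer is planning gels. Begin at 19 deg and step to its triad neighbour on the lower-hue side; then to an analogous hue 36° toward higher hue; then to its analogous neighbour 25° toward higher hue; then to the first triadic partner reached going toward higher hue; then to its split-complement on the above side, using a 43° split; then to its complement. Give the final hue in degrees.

19 − 120 = -101 → -101 + 360 = 259°   (triadic ↓)
259 + 36 = 295°   (analog 36° ↑)
295 + 25 = 320°   (analog 25° ↑)
320 + 120 = 440 → 440 − 360 = 80°   (triadic ↑)
80 + 223 = 303°   (split-comp 43° ↑)
303 + 180 = 483 → 483 − 360 = 123°   (complement)

123°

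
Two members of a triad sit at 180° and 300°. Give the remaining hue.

60°

A triad spaces three hues 120° apart.
The full set is {60°, 180°, 300°}.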